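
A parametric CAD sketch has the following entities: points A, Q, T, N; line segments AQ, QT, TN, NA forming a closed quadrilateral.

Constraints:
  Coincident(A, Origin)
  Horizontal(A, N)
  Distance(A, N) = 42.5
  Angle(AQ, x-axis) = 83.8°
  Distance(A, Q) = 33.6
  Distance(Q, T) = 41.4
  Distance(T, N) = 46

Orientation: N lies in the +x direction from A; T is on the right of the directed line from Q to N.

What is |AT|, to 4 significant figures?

8.018

A is at the origin; AN is horizontal with |AN| = 42.5 and N in +x, so N = (42.5, 0). AQ runs at 83.8° with |AQ| = 33.6, so Q = (3.629, 33.40). T is determined by |QT| = 41.4 and |TN| = 46.0 together: it lies at the intersection of circle(Q, 41.4) and circle(N, 46.0). With |QN| = 51.25, the foot of the radical line on QN is 21.70 from Q and the perpendicular offset is √(41.4² − 21.70²) = 35.25. Taking the right-of-QN solution: T = (-2.888, -7.480).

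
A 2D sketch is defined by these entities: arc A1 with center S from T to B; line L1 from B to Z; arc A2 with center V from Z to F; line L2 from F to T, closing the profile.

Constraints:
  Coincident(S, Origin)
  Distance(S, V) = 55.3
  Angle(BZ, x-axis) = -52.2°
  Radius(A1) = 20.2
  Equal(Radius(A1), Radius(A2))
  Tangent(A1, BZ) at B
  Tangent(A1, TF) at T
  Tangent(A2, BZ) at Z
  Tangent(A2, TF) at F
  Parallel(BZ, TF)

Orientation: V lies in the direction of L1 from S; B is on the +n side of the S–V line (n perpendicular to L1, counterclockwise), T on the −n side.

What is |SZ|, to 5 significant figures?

58.874

The slot axis is L1's direction at -52.2°, so u = (cos -52.2°, sin -52.2°) = (0.61291, -0.79016) and n = (−sin -52.2°, cos -52.2°) = (0.79016, 0.61291). S is at the origin and V lies 55.3 along u from S, so V = 55.3·u = (33.894, -43.696). Tangency of A1 to both parallel lines with radius 20.2 puts B and T at S ± 20.2·n: B = (15.961, 12.381), T = (-15.961, -12.381). Equal radii place Z and F the same way about V: Z = V + 20.2·n = (49.855, -31.315), F = V − 20.2·n = (17.933, -56.076). Then |SZ| = |Z − S| = 58.874.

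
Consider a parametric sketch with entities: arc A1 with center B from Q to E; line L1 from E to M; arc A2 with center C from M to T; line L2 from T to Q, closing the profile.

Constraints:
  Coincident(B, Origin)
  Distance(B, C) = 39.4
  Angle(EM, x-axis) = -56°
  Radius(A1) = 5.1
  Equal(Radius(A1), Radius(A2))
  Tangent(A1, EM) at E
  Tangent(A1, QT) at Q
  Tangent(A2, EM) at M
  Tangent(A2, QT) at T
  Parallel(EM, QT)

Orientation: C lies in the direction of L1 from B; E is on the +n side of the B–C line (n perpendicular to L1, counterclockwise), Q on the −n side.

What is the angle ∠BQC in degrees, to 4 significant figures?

82.62°

The slot axis is L1's direction at -56.0°, so u = (cos -56.0°, sin -56.0°) = (0.5592, -0.8290) and n = (−sin -56.0°, cos -56.0°) = (0.8290, 0.5592). B is at the origin and C lies 39.4 along u from B, so C = 39.4·u = (22.03, -32.66). Tangency of A1 to both parallel lines with radius 5.1 puts E and Q at B ± 5.1·n: E = (4.228, 2.852), Q = (-4.228, -2.852). Then cos ∠BQC = QB·QC / (|QB||QC|), giving 82.62°.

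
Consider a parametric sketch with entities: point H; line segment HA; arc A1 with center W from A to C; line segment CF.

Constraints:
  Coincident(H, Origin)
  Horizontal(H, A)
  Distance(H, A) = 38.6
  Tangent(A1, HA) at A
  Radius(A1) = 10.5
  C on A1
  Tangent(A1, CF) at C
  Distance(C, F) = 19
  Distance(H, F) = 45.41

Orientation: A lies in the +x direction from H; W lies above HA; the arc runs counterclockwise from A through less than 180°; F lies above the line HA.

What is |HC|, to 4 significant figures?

49.43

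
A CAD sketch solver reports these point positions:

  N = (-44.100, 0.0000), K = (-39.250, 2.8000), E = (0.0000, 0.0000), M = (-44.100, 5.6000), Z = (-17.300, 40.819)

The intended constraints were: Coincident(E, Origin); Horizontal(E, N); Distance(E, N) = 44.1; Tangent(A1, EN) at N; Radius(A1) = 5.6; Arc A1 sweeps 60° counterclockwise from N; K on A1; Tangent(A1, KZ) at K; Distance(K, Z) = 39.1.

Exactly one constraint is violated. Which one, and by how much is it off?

Distance(K, Z) = 39.1 — off by 4.80.

E = (0.00, 0.00) ✓; E.y = 0.00, N.y = 0.00 ✓; |EN| = 44.10 ✓; ∠(MN, NE) = 90.00° ✓; |MN| = 5.600 ✓; bearing(M→K) − bearing(M→N) = 60.00° ✓; |MK| = 5.600 ✓; ∠(MK, KZ) = 90.00° ✓; |KZ| = 43.90 ✗.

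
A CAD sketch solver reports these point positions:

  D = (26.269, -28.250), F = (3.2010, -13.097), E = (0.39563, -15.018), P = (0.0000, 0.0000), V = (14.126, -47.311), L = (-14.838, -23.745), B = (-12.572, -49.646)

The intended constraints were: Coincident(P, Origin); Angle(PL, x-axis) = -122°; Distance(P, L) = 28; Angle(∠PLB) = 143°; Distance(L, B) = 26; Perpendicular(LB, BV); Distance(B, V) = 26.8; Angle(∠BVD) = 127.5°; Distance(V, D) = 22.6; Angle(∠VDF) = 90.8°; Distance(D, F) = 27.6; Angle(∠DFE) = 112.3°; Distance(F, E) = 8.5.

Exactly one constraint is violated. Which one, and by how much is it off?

Distance(F, E) = 8.5 — off by 5.10.

P = (0.00, 0.00) ✓; PL at -122.0° ✓; |PL| = 28.00 ✓; ∠PLB = 143.0° ✓; |LB| = 26.00 ✓; ∠(LB, BV) = 90.00° ✓; |BV| = 26.80 ✓; ∠BVD = 127.5° ✓; |VD| = 22.60 ✓; ∠VDF = 90.80° ✓; |DF| = 27.60 ✓; ∠DFE = 112.3° ✓; |FE| = 3.400 ✗.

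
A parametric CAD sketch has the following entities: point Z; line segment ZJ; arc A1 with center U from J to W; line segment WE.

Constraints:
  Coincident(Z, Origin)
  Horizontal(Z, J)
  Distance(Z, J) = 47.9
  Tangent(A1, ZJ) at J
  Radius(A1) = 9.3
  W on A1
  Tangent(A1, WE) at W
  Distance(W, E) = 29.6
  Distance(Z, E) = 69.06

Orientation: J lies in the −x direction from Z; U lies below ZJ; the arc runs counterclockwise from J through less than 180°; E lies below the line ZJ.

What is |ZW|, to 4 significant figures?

57.96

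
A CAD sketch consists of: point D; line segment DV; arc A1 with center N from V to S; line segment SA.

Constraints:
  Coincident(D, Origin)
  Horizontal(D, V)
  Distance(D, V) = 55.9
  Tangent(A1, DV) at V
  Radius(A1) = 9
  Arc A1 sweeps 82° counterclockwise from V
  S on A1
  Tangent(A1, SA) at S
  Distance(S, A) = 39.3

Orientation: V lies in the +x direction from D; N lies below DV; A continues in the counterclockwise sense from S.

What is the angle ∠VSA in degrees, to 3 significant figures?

139°

D is at the origin; DV is horizontal with |DV| = 55.9 and V on the +x side, so V = (55.9, 0.00). The tangent condition forces NV to be normal to DV, so N = V + (0, -9) = (55.9, -9.00). On A1, V sits at bearing 90° from N; an 82° counterclockwise sweep puts S at bearing 172°, so S = N + 9.0·(cos 172°, sin 172°) = (47.0, -7.75). A1 meets SA tangentially, so NS is at right angles to SA, so SA runs along (−sin 172°, cos 172°); with |SA| = 39.3, A = (41.5, -46.7). Then cos ∠VSA = SV·SA / (|SV||SA|), giving 139°.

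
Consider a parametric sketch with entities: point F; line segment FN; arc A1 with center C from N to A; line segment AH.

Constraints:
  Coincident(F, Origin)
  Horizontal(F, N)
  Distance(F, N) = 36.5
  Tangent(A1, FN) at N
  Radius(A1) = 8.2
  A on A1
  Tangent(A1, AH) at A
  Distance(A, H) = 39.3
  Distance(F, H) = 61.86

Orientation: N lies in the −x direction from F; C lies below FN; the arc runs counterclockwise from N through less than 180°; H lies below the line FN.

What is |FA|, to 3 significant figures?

45.6

Checks: F.y = 0.00, N.y = 0.00 ✓; ∠(CN, NF) = 90.00° ✓; |CN| = 8.200 ✓; |CA| = 8.200 ✓; ∠(CA, AH) = 90.00° ✓; |AH| = 39.30 ✓; |FH| = 61.86 ✓.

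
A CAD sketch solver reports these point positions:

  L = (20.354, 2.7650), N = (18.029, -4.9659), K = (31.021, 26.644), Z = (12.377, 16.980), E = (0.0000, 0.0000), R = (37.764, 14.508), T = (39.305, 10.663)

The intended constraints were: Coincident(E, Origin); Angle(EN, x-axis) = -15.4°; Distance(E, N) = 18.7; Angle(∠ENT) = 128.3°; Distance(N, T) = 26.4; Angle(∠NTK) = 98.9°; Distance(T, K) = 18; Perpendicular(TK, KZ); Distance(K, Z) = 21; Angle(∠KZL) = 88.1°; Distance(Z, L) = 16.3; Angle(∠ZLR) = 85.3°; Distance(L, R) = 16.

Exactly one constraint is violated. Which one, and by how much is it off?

Distance(L, R) = 16 — off by 5.00.

E = (0.00, 0.00) ✓; EN at -15.40° ✓; |EN| = 18.70 ✓; ∠ENT = 128.3° ✓; |NT| = 26.40 ✓; ∠NTK = 98.90° ✓; |TK| = 18.00 ✓; ∠(TK, KZ) = 90.00° ✓; |KZ| = 21.00 ✓; ∠KZL = 88.10° ✓; |ZL| = 16.30 ✓; ∠ZLR = 85.30° ✓; |LR| = 21.00 ✗.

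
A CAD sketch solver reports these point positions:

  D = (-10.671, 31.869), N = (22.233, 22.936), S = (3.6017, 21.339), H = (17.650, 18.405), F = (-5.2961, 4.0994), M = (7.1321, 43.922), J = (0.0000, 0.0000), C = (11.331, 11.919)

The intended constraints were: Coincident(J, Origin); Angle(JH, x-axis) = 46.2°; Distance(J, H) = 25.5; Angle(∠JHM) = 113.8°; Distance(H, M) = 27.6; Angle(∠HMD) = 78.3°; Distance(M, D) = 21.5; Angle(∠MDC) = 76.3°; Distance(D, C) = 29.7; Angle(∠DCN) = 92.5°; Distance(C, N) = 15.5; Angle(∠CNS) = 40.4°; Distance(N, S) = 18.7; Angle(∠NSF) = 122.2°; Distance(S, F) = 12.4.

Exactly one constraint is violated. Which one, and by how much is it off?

Distance(S, F) = 12.4 — off by 7.00.

J = (0.00, 0.00) ✓; JH at 46.20° ✓; |JH| = 25.50 ✓; ∠JHM = 113.8° ✓; |HM| = 27.60 ✓; ∠HMD = 78.30° ✓; |MD| = 21.50 ✓; ∠MDC = 76.30° ✓; |DC| = 29.70 ✓; ∠DCN = 92.50° ✓; |CN| = 15.50 ✓; ∠CNS = 40.40° ✓; |NS| = 18.70 ✓; ∠NSF = 122.2° ✓; |SF| = 19.40 ✗.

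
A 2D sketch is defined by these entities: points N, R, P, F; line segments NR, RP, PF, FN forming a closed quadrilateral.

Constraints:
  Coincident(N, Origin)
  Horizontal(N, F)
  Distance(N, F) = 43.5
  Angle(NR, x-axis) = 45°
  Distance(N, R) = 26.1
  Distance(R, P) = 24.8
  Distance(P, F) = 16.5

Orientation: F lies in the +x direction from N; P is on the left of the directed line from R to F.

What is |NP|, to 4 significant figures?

46.22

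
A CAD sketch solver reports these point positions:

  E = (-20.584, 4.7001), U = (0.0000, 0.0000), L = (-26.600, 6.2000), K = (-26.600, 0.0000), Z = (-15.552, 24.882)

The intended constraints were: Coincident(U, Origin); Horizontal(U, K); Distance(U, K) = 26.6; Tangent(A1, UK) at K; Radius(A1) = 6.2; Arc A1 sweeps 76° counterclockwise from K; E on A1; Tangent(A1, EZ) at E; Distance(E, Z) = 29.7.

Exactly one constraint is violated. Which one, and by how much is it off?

Distance(E, Z) = 29.7 — off by 8.90.

U = (0.00, 0.00) ✓; U.y = 0.00, K.y = 0.00 ✓; |UK| = 26.60 ✓; ∠(LK, KU) = 90.00° ✓; |LK| = 6.200 ✓; bearing(L→E) − bearing(L→K) = 76.00° ✓; |LE| = 6.200 ✓; ∠(LE, EZ) = 90.00° ✓; |EZ| = 20.80 ✗.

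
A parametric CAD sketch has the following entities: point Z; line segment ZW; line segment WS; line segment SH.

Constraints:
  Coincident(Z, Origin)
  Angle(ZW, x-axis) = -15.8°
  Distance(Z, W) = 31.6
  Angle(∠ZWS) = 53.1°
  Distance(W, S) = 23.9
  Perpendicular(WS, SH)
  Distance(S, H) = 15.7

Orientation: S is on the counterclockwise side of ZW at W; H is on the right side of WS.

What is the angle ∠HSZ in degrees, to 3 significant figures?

169°

Z is at the origin; ZW runs at -15.8° with length 31.6, so W = 31.6·(cos -15.8°, sin -15.8°) = (30.4, -8.60). ∠ZWS = 53.1°, so WS runs at -15.8° + (180° − 53.1°) = 111° from the x-axis; with |WS| = 23.9, S = W + 23.9·(cos 111°, sin 111°) = (21.8, 13.7). The perpendicularity gives SH at right angles to WS; with |SH| = 15.7 on the right of WS, H = S + 15.7·(0.933, 0.360) = (36.4, 19.3). Then cos ∠HSZ = SH·SZ / (|SH||SZ|), giving 169°.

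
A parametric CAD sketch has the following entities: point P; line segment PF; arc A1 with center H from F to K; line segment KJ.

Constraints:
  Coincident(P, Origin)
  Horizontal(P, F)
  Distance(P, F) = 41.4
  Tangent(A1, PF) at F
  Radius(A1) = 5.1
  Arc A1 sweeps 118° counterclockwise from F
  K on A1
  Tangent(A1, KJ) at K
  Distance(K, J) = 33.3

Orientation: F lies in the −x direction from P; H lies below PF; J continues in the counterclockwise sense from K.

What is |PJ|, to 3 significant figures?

47.7

P is at the origin; P and F share the same y with |PF| = 41.4 and F on the −x side, so F = (-41.4, 0.00). A1 meets PF tangentially, so HF is at right angles to PF, so H = F + (0, -5.1) = (-41.4, -5.10). On A1, F sits at bearing 90° from H; a 118° counterclockwise sweep puts K at bearing 208°, so K = H + 5.1·(cos 208°, sin 208°) = (-45.9, -7.49). The tangent condition forces HK to be normal to KJ, so KJ runs along (−sin 208°, cos 208°); with |KJ| = 33.3, J = (-30.3, -36.9). Then |PJ| = |J − P| = 47.7.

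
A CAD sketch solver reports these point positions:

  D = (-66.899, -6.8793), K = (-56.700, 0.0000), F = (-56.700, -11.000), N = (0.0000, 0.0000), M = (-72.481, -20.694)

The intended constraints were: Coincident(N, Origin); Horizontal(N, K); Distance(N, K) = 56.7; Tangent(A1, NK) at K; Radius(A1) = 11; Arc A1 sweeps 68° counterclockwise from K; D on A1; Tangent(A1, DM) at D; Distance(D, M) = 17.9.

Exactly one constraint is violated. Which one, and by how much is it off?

Distance(D, M) = 17.9 — off by 3.00.

N = (0.00, 0.00) ✓; N.y = 0.00, K.y = 0.00 ✓; |NK| = 56.70 ✓; ∠(FK, KN) = 90.00° ✓; |FK| = 11.00 ✓; bearing(F→D) − bearing(F→K) = 68.00° ✓; |FD| = 11.00 ✓; ∠(FD, DM) = 90.00° ✓; |DM| = 14.90 ✗.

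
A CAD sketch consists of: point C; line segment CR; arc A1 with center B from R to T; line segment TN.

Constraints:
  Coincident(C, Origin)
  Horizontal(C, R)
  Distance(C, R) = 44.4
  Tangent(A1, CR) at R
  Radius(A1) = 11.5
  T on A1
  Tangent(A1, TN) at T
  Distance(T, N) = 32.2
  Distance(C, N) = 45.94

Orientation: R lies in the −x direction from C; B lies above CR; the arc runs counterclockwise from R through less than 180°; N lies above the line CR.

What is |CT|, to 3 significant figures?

34.4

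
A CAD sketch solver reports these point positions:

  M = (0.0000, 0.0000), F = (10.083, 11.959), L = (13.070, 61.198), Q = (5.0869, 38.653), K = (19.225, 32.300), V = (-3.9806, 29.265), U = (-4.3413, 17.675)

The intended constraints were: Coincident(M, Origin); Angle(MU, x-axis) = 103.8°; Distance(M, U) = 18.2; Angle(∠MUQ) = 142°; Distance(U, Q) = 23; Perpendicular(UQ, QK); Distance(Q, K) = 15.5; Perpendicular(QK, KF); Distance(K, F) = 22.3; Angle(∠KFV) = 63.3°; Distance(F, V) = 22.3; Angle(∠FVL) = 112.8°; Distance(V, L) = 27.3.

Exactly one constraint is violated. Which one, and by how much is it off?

Distance(V, L) = 27.3 — off by 8.90.

M = (0.00, 0.00) ✓; MU at 103.8° ✓; |MU| = 18.20 ✓; ∠MUQ = 142.0° ✓; |UQ| = 23.00 ✓; ∠(UQ, QK) = 90.00° ✓; |QK| = 15.50 ✓; ∠(QK, KF) = 90.00° ✓; |KF| = 22.30 ✓; ∠KFV = 63.30° ✓; |FV| = 22.30 ✓; ∠FVL = 112.8° ✓; |VL| = 36.20 ✗.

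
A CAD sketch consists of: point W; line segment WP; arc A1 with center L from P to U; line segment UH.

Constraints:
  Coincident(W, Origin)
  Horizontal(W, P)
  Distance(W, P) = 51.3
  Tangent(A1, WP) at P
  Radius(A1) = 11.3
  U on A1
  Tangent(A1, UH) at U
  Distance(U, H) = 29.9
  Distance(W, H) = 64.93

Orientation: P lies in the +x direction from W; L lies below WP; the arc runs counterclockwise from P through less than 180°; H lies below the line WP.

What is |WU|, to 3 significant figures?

42.9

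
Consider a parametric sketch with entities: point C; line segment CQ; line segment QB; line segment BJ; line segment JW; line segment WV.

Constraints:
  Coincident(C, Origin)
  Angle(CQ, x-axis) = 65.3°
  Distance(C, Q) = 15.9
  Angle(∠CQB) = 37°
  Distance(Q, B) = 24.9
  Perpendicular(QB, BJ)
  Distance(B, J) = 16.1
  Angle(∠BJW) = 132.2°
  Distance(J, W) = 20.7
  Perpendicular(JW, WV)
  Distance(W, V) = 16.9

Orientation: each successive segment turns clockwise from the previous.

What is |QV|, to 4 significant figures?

17.58

C is at the origin; CQ runs at 65.3° with length 15.9, so Q = (6.644, 14.45). ∠CQB = 37.0° gives QB at -77.70° from the x-axis; with |QB| = 24.9, B = (11.95, -9.883). QB is perpendicular to BJ, so BJ runs at -167.7°; with |BJ| = 16.1, J = (-3.782, -13.31). ∠BJW = 132.2° gives JW at 144.5° from the x-axis; with |JW| = 20.7, W = (-20.63, -1.292). The perpendicularity gives WV at right angles to JW, so WV runs at 54.50°; with |WV| = 16.9, V = (-10.82, 12.47). Then |QV| = |V − Q| = 17.58.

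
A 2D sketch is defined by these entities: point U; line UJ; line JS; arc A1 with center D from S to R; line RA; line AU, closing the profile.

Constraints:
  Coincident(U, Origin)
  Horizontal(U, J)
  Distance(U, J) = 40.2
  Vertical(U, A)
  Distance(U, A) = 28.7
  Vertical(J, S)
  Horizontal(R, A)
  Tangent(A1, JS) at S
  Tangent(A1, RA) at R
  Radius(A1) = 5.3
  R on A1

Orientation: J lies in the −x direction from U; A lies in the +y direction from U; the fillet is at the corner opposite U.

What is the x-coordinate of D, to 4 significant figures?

-34.90

U is at the origin; UJ is horizontal with |UJ| = 40.2 and J on the −x side, so J = (-40.20, 0.000). UA is vertical with |UA| = 28.7 and A on the +y side, so A = (0.000, 28.70). The virtual corner opposite U is at (-40.20, 28.70). The tangent condition forces DS to be normal to JS and the tangent condition forces DR to be normal to RA, with radius 5.3, so the center D sits 5.3 in from both sides at D = (-34.90, 23.40). So D.x = -34.90.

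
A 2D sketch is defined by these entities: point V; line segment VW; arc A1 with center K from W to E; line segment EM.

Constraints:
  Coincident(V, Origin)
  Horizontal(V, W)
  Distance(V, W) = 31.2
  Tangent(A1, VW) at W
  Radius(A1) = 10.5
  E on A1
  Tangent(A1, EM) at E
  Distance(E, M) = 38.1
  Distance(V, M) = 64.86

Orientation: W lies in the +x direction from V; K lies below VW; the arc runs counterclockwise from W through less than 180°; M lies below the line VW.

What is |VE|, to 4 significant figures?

27.77

Checks: |KE| = 10.50 ✓; ∠(KE, EM) = 90.00° ✓; |EM| = 38.10 ✓; |VM| = 64.86 ✓.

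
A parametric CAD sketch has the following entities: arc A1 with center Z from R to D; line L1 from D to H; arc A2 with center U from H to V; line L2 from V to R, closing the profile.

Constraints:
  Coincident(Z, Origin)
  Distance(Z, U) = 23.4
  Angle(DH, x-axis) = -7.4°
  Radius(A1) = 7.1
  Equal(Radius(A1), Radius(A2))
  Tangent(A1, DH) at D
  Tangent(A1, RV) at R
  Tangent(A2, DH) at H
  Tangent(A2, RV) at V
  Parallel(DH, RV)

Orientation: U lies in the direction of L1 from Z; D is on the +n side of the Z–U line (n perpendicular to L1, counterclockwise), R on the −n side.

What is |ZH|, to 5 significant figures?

24.453

Tangency of A1 to both parallel lines with radius 7.1 puts D and R at Z ± 7.1·n: D = (0.91445, 7.0409), R = (-0.91445, -7.0409). Equal radii place H and V the same way about U: H = U + 7.1·n = (24.120, 4.0270), V = U − 7.1·n = (22.291, -10.055). Then |ZH| = |H − Z| = 24.453.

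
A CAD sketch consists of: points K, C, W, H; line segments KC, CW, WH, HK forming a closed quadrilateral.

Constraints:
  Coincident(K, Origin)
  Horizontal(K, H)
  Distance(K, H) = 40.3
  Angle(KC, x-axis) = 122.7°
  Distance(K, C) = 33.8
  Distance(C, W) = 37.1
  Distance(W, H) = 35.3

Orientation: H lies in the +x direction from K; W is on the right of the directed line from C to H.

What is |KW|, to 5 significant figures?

5.0238

Checks: |CW| = 37.10 ✓; |WH| = 35.30 ✓.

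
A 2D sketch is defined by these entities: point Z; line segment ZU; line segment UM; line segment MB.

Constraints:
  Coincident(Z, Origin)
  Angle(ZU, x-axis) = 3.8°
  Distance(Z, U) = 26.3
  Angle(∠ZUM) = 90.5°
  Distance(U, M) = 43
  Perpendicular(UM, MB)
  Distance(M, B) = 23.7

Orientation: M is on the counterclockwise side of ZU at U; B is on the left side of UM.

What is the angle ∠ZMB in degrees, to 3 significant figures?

58.7°

Z is at the origin; ZU runs at 3.8° with length 26.3, so U = 26.3·(cos 3.8°, sin 3.8°) = (26.2, 1.74). ∠ZUM = 90.5°, so UM runs at 3.8° + (180° − 90.5°) = 93.3° from the x-axis; with |UM| = 43.0, M = U + 43.0·(cos 93.3°, sin 93.3°) = (23.8, 44.7). UM is perpendicular to MB; with |MB| = 23.7 on the left of UM, B = M + 23.7·(-0.998, -0.0576) = (0.106, 43.3). Then cos ∠ZMB = MZ·MB / (|MZ||MB|), giving 58.7°.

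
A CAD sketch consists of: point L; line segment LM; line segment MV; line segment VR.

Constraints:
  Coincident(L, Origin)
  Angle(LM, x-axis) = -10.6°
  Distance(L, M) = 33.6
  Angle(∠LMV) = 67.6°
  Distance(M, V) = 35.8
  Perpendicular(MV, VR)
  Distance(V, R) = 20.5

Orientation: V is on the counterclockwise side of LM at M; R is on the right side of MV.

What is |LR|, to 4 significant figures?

56.46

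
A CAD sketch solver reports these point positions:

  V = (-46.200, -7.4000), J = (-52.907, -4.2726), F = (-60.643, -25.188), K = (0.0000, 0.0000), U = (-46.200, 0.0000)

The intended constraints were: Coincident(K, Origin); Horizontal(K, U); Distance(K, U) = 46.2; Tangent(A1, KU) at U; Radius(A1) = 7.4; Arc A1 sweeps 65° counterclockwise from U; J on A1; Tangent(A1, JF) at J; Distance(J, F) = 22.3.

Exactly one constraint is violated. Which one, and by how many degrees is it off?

Tangent(A1, JF) at J — off by 4.70°.

K = (0.00, 0.00) ✓; K.y = 0.00, U.y = 0.00 ✓; |KU| = 46.20 ✓; ∠(VU, UK) = 90.00° ✓; |VU| = 7.400 ✓; bearing(V→J) − bearing(V→U) = 65.00° ✓; |VJ| = 7.400 ✓; ∠(VJ, JF) = 85.30° ✗; |JF| = 22.30 ✓.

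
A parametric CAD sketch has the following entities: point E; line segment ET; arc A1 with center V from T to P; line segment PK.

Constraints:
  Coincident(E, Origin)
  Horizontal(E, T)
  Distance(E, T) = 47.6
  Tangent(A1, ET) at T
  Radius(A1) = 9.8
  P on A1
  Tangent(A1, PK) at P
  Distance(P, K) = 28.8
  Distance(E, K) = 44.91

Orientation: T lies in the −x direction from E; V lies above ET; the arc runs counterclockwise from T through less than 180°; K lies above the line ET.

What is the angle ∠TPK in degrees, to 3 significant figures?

144°

Checks: |VP| = 9.800 ✓; ∠(VP, PK) = 90.00° ✓; |PK| = 28.80 ✓; |EK| = 44.91 ✓.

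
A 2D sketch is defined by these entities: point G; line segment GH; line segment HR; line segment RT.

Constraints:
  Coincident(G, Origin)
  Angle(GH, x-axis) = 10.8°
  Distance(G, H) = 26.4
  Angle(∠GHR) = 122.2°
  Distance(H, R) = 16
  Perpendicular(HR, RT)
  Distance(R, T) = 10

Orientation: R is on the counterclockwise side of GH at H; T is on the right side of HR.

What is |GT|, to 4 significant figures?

44.16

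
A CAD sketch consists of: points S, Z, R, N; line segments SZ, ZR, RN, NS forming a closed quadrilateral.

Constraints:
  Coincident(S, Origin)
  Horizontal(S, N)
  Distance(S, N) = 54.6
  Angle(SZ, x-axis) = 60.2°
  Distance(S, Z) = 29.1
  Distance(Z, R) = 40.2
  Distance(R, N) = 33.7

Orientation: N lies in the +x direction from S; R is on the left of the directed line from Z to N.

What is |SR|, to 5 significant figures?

63.449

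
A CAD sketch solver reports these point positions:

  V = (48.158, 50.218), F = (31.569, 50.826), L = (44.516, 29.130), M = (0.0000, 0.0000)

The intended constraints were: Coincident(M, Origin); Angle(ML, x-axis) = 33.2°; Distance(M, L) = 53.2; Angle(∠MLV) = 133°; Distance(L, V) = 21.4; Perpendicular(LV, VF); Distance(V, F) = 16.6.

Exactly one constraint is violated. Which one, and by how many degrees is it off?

Perpendicular(LV, VF) — off by 7.70°.

M = (0.00, 0.00) ✓; ML at 33.20° ✓; |ML| = 53.20 ✓; ∠MLV = 133.0° ✓; |LV| = 21.40 ✓; ∠(LV, VF) = 97.70° ✗; |VF| = 16.60 ✓.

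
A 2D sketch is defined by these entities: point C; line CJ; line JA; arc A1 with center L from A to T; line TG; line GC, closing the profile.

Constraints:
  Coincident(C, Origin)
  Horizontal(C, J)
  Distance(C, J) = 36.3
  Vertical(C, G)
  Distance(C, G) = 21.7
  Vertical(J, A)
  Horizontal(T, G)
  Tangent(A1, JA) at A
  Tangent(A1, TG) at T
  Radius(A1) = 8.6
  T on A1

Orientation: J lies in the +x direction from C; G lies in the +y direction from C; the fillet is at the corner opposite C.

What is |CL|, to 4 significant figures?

30.64

C is at the origin; CJ is horizontal with |CJ| = 36.3 and J on the +x side, so J = (36.30, 0.000). CG is vertical with |CG| = 21.7 and G on the +y side, so G = (0.000, 21.70). The virtual corner opposite C is at (36.30, 21.70). Tangency of A1 to JA means the radius LA is perpendicular to JA and the tangent condition forces LT to be normal to TG, with radius 8.6, so the center L sits 8.6 in from both sides at L = (27.70, 13.10). Then |CL| = |L − C| = 30.64.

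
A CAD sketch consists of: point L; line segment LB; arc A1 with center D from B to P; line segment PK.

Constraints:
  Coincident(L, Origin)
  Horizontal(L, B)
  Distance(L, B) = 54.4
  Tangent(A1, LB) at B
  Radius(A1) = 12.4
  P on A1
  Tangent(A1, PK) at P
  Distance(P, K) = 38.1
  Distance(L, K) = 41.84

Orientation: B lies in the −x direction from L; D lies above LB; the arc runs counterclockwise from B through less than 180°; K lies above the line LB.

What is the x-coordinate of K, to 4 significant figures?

-21.81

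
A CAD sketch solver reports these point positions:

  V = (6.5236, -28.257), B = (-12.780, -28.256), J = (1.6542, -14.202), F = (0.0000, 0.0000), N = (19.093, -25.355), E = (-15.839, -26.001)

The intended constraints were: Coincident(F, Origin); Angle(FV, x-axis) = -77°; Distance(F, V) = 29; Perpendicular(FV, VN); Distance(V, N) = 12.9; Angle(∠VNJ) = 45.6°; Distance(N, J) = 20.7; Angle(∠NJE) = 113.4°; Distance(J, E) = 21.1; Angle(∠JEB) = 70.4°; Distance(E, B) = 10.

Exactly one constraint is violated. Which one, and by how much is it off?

Distance(E, B) = 10 — off by 6.20.

F = (0.00, 0.00) ✓; FV at -77.00° ✓; |FV| = 29.00 ✓; ∠(FV, VN) = 90.00° ✓; |VN| = 12.90 ✓; ∠VNJ = 45.60° ✓; |NJ| = 20.70 ✓; ∠NJE = 113.4° ✓; |JE| = 21.10 ✓; ∠JEB = 70.40° ✓; |EB| = 3.800 ✗.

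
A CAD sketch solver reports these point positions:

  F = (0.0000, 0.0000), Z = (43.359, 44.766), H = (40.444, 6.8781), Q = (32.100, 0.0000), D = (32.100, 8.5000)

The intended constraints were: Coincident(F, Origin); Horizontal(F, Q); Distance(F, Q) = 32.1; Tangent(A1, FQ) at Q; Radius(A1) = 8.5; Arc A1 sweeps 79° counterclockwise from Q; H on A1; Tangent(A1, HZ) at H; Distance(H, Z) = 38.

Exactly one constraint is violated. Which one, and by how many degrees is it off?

Tangent(A1, HZ) at H — off by 6.60°.

F = (0.00, 0.00) ✓; F.y = 0.00, Q.y = 0.00 ✓; |FQ| = 32.10 ✓; ∠(DQ, QF) = 90.00° ✓; |DQ| = 8.500 ✓; bearing(D→H) − bearing(D→Q) = 79.00° ✓; |DH| = 8.500 ✓; ∠(DH, HZ) = 83.40° ✗; |HZ| = 38.00 ✓.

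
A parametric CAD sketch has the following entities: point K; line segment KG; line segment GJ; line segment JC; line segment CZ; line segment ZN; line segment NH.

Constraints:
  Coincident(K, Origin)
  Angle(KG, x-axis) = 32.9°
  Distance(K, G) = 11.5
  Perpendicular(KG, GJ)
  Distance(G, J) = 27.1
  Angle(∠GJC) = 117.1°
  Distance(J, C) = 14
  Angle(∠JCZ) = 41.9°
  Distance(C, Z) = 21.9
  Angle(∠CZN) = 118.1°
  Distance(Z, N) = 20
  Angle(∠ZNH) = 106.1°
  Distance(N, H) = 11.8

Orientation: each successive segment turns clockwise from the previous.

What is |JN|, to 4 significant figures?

22.49

K is at the origin; KG runs at 32.9° with length 11.5, so G = (9.656, 6.247). KG is perpendicular to GJ, so GJ runs at -57.10°; with |GJ| = 27.1, J = (24.38, -16.51). ∠GJC = 117.1° gives JC at -120.0° from the x-axis; with |JC| = 14.0, C = (17.38, -28.63). ∠JCZ = 41.9° gives CZ at 101.9° from the x-axis; with |CZ| = 21.9, Z = (12.86, -7.202). ∠CZN = 118.1° gives ZN at 40.00° from the x-axis; with |ZN| = 20.0, N = (28.18, 5.654). Then |JN| = |N − J| = 22.49.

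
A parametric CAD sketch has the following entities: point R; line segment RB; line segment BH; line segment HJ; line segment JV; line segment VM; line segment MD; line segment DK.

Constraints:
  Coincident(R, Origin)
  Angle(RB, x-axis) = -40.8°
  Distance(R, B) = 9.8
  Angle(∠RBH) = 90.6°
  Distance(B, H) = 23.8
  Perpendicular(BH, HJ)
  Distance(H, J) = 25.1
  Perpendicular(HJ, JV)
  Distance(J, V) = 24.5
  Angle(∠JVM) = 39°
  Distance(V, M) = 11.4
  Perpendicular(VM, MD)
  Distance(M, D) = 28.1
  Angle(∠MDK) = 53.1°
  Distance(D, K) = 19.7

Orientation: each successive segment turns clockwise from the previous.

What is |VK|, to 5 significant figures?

16.844

R is at the origin; RB runs at -40.8° with length 9.8, so B = (7.4186, -6.4035). ∠RBH = 90.6° gives BH at -130.20° from the x-axis; with |BH| = 23.8, H = (-7.9433, -24.582). BH ⟂ HJ, so HJ runs at 139.80°; with |HJ| = 25.1, J = (-27.115, -8.3809). HJ is perpendicular to JV, so JV runs at 49.800°; with |JV| = 24.5, V = (-11.301, 10.332). ∠JVM = 39.0° gives VM at -91.200° from the x-axis; with |VM| = 11.4, M = (-11.540, -1.0654). The perpendicularity gives MD at right angles to VM, so MD runs at 178.80°; with |MD| = 28.1, D = (-39.633, -0.47689). ∠MDK = 53.1° gives DK at 51.900° from the x-axis; with |DK| = 19.7, K = (-27.478, 15.026). Then |VK| = |K − V| = 16.844.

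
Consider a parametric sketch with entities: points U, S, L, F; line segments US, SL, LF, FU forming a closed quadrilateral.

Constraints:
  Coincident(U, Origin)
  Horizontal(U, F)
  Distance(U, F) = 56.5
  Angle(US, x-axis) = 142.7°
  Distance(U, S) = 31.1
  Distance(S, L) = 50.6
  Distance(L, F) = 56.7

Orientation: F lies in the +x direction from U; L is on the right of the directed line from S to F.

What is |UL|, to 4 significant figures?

22.92

Checks: |SL| = 50.60 ✓; |LF| = 56.70 ✓.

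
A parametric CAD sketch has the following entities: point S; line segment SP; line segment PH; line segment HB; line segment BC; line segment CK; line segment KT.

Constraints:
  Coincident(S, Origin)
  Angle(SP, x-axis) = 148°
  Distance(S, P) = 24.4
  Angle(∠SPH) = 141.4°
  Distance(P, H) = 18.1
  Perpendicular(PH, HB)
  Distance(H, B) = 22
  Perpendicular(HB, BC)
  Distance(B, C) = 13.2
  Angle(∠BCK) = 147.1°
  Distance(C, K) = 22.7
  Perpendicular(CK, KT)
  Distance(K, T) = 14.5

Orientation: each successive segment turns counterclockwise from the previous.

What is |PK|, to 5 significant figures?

17.146

S is at the origin; SP runs at 148.0° with length 24.4, so P = (-20.692, 12.930). ∠SPH = 141.4° gives PH at -173.40° from the x-axis; with |PH| = 18.1, H = (-38.672, 10.850). PH is perpendicular to HB, so HB runs at -83.400°; with |HB| = 22.0, B = (-36.144, -11.005). HB ⟂ BC, so BC runs at 6.6000°; with |BC| = 13.2, C = (-23.031, -9.4874). ∠BCK = 147.1° gives CK at 39.500° from the x-axis; with |CK| = 22.7, K = (-5.5154, 4.9516). Then |PK| = |K − P| = 17.146.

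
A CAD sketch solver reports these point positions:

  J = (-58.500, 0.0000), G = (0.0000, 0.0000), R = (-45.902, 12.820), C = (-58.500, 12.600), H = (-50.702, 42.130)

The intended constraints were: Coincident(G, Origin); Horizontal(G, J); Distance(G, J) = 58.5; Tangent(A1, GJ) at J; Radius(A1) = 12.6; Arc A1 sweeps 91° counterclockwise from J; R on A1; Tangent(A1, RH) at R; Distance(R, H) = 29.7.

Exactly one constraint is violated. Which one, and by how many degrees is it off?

Tangent(A1, RH) at R — off by 8.30°.

G = (0.00, 0.00) ✓; G.y = 0.00, J.y = 0.00 ✓; |GJ| = 58.50 ✓; ∠(CJ, JG) = 90.00° ✓; |CJ| = 12.60 ✓; bearing(C→R) − bearing(C→J) = 91.00° ✓; |CR| = 12.60 ✓; ∠(CR, RH) = 81.70° ✗; |RH| = 29.70 ✓.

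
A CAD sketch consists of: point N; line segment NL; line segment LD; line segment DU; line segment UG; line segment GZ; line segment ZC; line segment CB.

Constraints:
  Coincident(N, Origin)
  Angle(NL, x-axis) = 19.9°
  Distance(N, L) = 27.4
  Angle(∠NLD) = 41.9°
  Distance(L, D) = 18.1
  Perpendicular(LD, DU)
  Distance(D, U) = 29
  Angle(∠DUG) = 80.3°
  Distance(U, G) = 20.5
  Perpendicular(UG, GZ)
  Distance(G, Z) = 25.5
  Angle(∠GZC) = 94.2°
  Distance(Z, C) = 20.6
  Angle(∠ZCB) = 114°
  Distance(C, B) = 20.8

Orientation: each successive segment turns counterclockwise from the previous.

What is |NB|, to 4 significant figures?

9.682

N is at the origin; NL runs at 19.9° with length 27.4, so L = (25.76, 9.326). ∠NLD = 41.9° gives LD at 158.0° from the x-axis; with |LD| = 18.1, D = (8.982, 16.11). LD is perpendicular to DU, so DU runs at -112.0°; with |DU| = 29.0, U = (-1.882, -10.78). ∠DUG = 80.3° gives UG at -12.30° from the x-axis; with |UG| = 20.5, G = (18.15, -15.15). The perpendicularity gives GZ at right angles to UG, so GZ runs at 77.70°; with |GZ| = 25.5, Z = (23.58, 9.766). ∠GZC = 94.2° gives ZC at 163.5° from the x-axis; with |ZC| = 20.6, C = (3.828, 15.62). ∠ZCB = 114.0° gives CB at -130.5° from the x-axis; with |CB| = 20.8, B = (-9.680, -0.1997). Then |NB| = |B − N| = 9.682.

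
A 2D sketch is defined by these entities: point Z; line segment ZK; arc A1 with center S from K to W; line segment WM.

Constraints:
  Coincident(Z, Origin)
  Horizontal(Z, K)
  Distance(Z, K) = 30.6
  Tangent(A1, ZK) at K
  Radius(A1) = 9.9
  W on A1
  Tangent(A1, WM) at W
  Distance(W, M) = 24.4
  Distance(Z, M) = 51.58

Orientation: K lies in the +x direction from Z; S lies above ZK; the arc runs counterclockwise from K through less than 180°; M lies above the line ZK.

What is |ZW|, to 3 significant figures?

41.9

Checks: |SW| = 9.900 ✓; ∠(SW, WM) = 90.00° ✓; |WM| = 24.40 ✓; |ZM| = 51.58 ✓.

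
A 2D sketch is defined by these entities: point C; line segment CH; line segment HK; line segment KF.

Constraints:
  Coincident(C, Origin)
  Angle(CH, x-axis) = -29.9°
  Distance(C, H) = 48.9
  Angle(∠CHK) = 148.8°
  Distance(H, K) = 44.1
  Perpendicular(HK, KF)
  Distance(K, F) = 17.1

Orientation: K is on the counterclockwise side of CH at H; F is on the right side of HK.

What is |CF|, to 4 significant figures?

95.83

∠CHK = 148.8°, so HK runs at -29.9° + (180° − 148.8°) = 1.300° from the x-axis; with |HK| = 44.1, K = H + 44.1·(cos 1.300°, sin 1.300°) = (86.48, -23.38). HK ⟂ KF; with |KF| = 17.1 on the right of HK, F = K + 17.1·(0.02269, -0.9997) = (86.87, -40.47). Then |CF| = |F − C| = 95.83.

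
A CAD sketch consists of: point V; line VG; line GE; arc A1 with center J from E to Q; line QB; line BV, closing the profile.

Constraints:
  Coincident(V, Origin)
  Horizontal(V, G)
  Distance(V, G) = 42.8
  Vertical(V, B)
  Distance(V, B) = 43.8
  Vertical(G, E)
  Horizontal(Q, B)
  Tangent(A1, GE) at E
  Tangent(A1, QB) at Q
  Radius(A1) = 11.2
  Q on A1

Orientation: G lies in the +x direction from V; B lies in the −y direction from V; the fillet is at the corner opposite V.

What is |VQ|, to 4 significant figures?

54.01

The virtual corner opposite V is at (42.80, -43.80). The tangent condition forces JE to be normal to GE and since A1 is tangent to QB there, JQ ⟂ QB, with radius 11.2, so the center J sits 11.2 in from both sides at J = (31.60, -32.60). That places the tangent points at E = (42.80, -32.60) on GE and Q = (31.60, -43.80) on QB. Then |VQ| = |Q − V| = 54.01.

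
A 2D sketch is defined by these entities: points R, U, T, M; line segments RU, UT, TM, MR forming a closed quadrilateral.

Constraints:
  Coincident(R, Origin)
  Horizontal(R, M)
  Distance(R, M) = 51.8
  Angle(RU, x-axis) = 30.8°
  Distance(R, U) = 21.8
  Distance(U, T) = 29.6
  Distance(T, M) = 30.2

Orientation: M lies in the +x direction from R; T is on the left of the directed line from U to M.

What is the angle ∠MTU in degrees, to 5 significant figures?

71.420°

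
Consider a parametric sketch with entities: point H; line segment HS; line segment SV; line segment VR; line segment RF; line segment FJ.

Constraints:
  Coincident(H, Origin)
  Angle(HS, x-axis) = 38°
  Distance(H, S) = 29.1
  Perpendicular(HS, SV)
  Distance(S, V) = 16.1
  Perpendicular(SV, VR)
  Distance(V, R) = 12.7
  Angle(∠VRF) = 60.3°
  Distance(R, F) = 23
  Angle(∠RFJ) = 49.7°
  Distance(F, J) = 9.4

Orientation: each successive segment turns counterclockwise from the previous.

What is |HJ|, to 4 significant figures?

31.40

H is at the origin; HS runs at 38.0° with length 29.1, so S = (22.93, 17.92). The perpendicularity gives SV at right angles to HS, so SV runs at 128.0°; with |SV| = 16.1, V = (13.02, 30.60). SV is perpendicular to VR, so VR runs at -142.0°; with |VR| = 12.7, R = (3.011, 22.78). ∠VRF = 60.3° gives RF at -22.30° from the x-axis; with |RF| = 23.0, F = (24.29, 14.06). ∠RFJ = 49.7° gives FJ at 108.0° from the x-axis; with |FJ| = 9.4, J = (21.39, 23.00). Then |HJ| = |J − H| = 31.40.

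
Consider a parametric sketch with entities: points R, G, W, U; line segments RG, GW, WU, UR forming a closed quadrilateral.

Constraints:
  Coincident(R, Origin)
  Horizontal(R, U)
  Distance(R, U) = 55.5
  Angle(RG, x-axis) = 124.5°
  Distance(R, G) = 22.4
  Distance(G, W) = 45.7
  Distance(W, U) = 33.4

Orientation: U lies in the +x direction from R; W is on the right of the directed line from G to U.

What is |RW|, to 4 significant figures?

25.32

Checks: |GW| = 45.70 ✓; |WU| = 33.40 ✓.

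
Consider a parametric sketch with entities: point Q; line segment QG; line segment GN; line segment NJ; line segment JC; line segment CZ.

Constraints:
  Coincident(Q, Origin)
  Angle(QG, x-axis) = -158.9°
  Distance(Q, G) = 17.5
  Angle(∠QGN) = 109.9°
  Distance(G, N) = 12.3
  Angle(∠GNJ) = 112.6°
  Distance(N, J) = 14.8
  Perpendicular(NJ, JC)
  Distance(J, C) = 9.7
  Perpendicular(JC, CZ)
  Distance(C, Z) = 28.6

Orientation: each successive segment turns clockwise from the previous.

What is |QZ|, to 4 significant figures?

25.78

NJ ⟂ JC, so JC runs at -26.40°; with |JC| = 9.7, C = (-9.127, 11.93). The perpendicularity gives CZ at right angles to JC, so CZ runs at -116.4°; with |CZ| = 28.6, Z = (-21.84, -13.69). Then |QZ| = |Z − Q| = 25.78.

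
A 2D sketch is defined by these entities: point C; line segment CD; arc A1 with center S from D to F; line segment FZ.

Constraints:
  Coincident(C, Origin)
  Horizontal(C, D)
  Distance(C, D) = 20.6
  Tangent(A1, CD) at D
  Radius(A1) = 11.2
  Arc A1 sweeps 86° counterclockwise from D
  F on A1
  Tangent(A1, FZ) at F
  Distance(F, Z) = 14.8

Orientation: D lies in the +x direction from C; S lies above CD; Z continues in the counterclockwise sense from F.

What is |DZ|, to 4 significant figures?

27.98

C is at the origin; CD is horizontal with |CD| = 20.6 and D on the +x side, so D = (20.60, 0.000). The tangent condition forces SD to be normal to CD, so S = D + (0, 11.2) = (20.60, 11.20). On A1, D sits at bearing -90° from S; an 86° counterclockwise sweep puts F at bearing -4°, so F = S + 11.2·(cos -4°, sin -4°) = (31.77, 10.42). The tangent condition forces SF to be normal to FZ, so FZ runs along (−sin -4°, cos -4°); with |FZ| = 14.8, Z = (32.81, 25.18). Then |DZ| = |Z − D| = 27.98.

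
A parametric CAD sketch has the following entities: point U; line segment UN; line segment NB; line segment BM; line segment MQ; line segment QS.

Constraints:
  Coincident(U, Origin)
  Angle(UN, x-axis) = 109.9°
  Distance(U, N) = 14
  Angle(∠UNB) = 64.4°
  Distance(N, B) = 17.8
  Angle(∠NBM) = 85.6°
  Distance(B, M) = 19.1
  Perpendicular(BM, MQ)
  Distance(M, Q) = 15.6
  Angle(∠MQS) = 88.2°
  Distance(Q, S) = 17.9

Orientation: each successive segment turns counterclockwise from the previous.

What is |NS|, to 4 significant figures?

2.714

U is at the origin; UN runs at 109.9° with length 14.0, so N = (-4.765, 13.16). ∠UNB = 64.4° gives NB at -134.5° from the x-axis; with |NB| = 17.8, B = (-17.24, 0.4682). ∠NBM = 85.6° gives BM at -40.10° from the x-axis; with |BM| = 19.1, M = (-2.631, -11.83). BM ⟂ MQ, so MQ runs at 49.90°; with |MQ| = 15.6, Q = (7.417, 0.09819). ∠MQS = 88.2° gives QS at 141.7° from the x-axis; with |QS| = 17.9, S = (-6.631, 11.19). Then |NS| = |S − N| = 2.714.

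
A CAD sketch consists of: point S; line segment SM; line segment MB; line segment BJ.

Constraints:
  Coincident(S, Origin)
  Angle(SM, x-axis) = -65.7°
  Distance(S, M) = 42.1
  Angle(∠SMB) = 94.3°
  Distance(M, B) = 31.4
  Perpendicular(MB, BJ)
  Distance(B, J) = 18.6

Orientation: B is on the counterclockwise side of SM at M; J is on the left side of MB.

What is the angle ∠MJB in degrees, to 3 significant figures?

59.4°

∠SMB = 94.3°, so MB runs at -65.7° + (180° − 94.3°) = 20.0° from the x-axis; with |MB| = 31.4, B = M + 31.4·(cos 20.0°, sin 20.0°) = (46.8, -27.6). The perpendicularity gives BJ at right angles to MB; with |BJ| = 18.6 on the left of MB, J = B + 18.6·(-0.342, 0.940) = (40.5, -10.2). Then cos ∠MJB = JM·JB / (|JM||JB|), giving 59.4°.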